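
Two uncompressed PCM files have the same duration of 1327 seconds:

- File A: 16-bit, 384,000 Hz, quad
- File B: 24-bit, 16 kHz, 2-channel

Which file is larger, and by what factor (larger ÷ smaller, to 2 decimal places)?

File A: 384,000 × 2 × 4 = 3,072,000 bytes/s.
File B: 16,000 × 3 × 2 = 96,000 bytes/s.
File A is larger; ratio = 4,076,544,000 / 127,392,000 = 32.00.

File A, by a factor of 32.00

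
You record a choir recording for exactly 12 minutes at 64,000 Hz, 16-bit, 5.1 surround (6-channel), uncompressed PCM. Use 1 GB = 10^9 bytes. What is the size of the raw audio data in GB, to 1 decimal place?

0.6 GB

Duration = exactly 12 minutes = 720 s.
Bytes = 64,000 samples/s × 720 s × 2 bytes/sample × 6 ch = 552,960,000 bytes.
552,960,000 / 1,000,000,000 = 0.6 GB.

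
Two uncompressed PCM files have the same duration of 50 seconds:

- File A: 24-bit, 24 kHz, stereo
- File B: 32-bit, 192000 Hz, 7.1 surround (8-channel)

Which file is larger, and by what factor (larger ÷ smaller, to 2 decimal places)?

File B, by a factor of 42.67

File A: 24,000 × 3 × 2 = 144,000 bytes/s.
File B: 192,000 × 4 × 8 = 6,144,000 bytes/s.
File B is larger; ratio = 307,200,000 / 7,200,000 = 42.67.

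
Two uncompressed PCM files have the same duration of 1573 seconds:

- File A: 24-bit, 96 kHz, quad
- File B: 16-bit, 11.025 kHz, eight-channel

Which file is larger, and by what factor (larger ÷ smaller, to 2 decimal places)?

File A: 96,000 × 3 × 4 = 1,152,000 bytes/s.
File B: 11,025 × 2 × 8 = 176,400 bytes/s.
File A is larger; ratio = 1,812,096,000 / 277,477,200 = 6.53.

File A, by a factor of 6.53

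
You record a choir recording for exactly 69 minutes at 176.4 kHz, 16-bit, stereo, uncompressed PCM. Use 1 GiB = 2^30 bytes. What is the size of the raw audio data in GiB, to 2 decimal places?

Duration = exactly 69 minutes = 4,140 s.
Bytes = 176,400 samples/s × 4,140 s × 2 bytes/sample × 2 ch = 2,921,184,000 bytes.
2,921,184,000 / 1,073,741,824 = 2.72 GiB.

2.72 GiB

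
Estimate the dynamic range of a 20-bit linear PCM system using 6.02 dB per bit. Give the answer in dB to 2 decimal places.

20 × 6.02 = 120.40 dB.

120.40 dB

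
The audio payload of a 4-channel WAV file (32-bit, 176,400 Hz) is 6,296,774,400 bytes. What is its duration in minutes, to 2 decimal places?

Byte rate = 176,400 × 4 × 4 = 2,822,400 bytes/s.
Duration = 6,296,774,400 / 2,822,400 = 2,231 s.
2,231 s / 60 = 37.18 minutes.

37.18 minutes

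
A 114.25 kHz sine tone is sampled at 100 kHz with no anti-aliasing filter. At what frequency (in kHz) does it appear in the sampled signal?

Nyquist = 100,000/2 = 50,000 Hz; 114,250 Hz exceeds it.
Alias = |114,250 − 1×100,000| = |114,250 − 100,000| = 14,250 Hz = 14.25 kHz.

14.25 kHz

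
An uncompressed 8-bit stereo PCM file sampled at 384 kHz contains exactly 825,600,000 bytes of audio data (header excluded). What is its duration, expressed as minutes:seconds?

Byte rate = 384,000 × 1 × 2 = 768,000 bytes/s.
Duration = 825,600,000 / 768,000 = 1,075 s.
1,075 s = 17:55.

17:55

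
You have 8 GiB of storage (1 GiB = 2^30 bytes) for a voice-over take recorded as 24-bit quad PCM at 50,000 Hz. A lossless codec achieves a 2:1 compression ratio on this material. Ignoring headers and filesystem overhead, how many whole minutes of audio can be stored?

Uncompressed byte rate = 50,000 × 3 × 4 = 600,000 bytes/s.
After 2:1 compression, effective rate ≈ 300000 bytes/s.
Capacity = 8 × 1,073,741,824 = 8,589,934,592 bytes.
8,589,934,592 / effective rate ≈ 28633.12 s → 477 minutes.

477 minutes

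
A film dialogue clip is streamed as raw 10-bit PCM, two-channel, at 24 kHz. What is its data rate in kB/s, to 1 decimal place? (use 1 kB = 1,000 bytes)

60.0 kB/s

Bit rate = 24,000 × 10 × 2 = 480,000 bits/s.
480,000 / 8 = 60,000 B/s = 60.0 kB/s.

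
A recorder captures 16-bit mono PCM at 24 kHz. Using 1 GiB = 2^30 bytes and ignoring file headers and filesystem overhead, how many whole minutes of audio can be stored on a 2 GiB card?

Uncompressed byte rate = 24,000 × 2 × 1 = 48,000 bytes/s.
Capacity = 2 × 1,073,741,824 = 2,147,483,648 bytes.
2,147,483,648 / 48,000 ≈ 44739.24 s → 745 minutes.

745 minutes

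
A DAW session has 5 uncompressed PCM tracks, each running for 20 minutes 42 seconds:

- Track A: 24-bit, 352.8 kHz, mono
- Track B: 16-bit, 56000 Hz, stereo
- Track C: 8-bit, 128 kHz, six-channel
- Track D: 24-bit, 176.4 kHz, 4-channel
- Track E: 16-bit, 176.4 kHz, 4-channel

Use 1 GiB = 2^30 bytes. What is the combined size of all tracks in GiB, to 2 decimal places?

6.45 GiB

20 minutes 42 seconds = 1,242 s.
Track A: 352,800 × 1,242 × 3 × 1 = 1,314,532,800 bytes.
Track B: 56,000 × 1,242 × 2 × 2 = 278,208,000 bytes.
Track C: 128,000 × 1,242 × 1 × 6 = 953,856,000 bytes.
Track D: 176,400 × 1,242 × 3 × 4 = 2,629,065,600 bytes.
Track E: 176,400 × 1,242 × 2 × 4 = 1,752,710,400 bytes.
Total = 6,928,372,800 bytes = 6.45 GiB.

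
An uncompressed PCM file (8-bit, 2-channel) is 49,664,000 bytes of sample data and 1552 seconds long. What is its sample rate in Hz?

16,000 Hz

Bytes = sample_rate × seconds × bytes_per_sample × channels.
sample_rate = 49,664,000 / (1,552 × 1 × 2) = 49,664,000 / 3,104 = 16,000 Hz.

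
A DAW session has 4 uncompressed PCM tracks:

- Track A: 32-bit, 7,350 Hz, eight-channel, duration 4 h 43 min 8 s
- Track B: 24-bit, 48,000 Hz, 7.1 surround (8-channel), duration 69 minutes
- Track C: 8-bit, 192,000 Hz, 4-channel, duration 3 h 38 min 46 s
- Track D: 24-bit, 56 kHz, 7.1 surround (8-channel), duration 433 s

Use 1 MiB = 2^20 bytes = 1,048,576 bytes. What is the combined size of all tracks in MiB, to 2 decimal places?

Track A: 4 h 43 min 8 s = 16,988 s; 7,350 × 16,988 × 4 × 8 = 3,995,577,600 bytes.
Track B: 69 minutes = 4,140 s; 48,000 × 4,140 × 3 × 8 = 4,769,280,000 bytes.
Track C: 3 h 38 min 46 s = 13,126 s; 192,000 × 13,126 × 1 × 4 = 10,080,768,000 bytes.
Track D: 56,000 × 433 × 3 × 8 = 581,952,000 bytes.
Total = 19,427,577,600 bytes = 18527.58 MiB.

18527.58 MiB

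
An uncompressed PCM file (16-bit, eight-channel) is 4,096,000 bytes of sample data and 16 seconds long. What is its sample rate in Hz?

Bytes = sample_rate × seconds × bytes_per_sample × channels.
sample_rate = 4,096,000 / (16 × 2 × 8) = 4,096,000 / 256 = 16,000 Hz.

16,000 Hz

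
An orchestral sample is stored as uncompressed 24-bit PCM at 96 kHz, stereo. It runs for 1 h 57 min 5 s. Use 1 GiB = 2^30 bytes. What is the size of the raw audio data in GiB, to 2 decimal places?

Duration = 1 h 57 min 5 s = 7,025 s.
Bytes = 96,000 samples/s × 7,025 s × 3 bytes/sample × 2 ch = 4,046,400,000 bytes.
4,046,400,000 / 1,073,741,824 = 3.77 GiB.

3.77 GiB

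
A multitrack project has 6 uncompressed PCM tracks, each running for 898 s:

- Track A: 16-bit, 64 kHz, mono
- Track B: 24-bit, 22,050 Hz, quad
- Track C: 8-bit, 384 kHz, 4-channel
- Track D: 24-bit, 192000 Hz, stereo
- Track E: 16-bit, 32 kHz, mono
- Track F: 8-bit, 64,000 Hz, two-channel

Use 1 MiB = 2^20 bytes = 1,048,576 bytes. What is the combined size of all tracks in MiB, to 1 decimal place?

2802.7 MiB

Track A: 64,000 × 898 × 2 × 1 = 114,944,000 bytes.
Track B: 22,050 × 898 × 3 × 4 = 237,610,800 bytes.
Track C: 384,000 × 898 × 1 × 4 = 1,379,328,000 bytes.
Track D: 192,000 × 898 × 3 × 2 = 1,034,496,000 bytes.
Track E: 32,000 × 898 × 2 × 1 = 57,472,000 bytes.
Track F: 64,000 × 898 × 1 × 2 = 114,944,000 bytes.
Total = 2,938,794,800 bytes = 2802.7 MiB.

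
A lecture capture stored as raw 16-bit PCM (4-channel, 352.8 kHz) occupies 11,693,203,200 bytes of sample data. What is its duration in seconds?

Byte rate = 352,800 × 2 × 4 = 2,822,400 bytes/s.
Duration = 11,693,203,200 / 2,822,400 = 4,143 s.

4,143 seconds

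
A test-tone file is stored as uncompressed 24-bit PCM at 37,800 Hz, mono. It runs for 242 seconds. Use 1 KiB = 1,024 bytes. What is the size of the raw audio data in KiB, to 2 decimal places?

26799.61 KiB

Bytes = 37,800 samples/s × 242 s × 3 bytes/sample × 1 ch = 27,442,800 bytes.
27,442,800 / 1,024 = 26799.61 KiB.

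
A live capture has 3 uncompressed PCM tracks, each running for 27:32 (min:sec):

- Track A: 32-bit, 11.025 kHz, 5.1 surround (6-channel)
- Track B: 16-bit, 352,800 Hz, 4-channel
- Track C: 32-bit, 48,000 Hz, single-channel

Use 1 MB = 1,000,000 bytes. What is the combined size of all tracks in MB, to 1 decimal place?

27:32 (min:sec) = 1,652 s.
Track A: 11,025 × 1,652 × 4 × 6 = 437,119,200 bytes.
Track B: 352,800 × 1,652 × 2 × 4 = 4,662,604,800 bytes.
Track C: 48,000 × 1,652 × 4 × 1 = 317,184,000 bytes.
Total = 5,416,908,000 bytes = 5416.9 MB.

5416.9 MB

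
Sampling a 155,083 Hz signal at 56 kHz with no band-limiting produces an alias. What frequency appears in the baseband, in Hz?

12,917 Hz

Nyquist = 56,000/2 = 28,000 Hz; 155,083 Hz exceeds it.
Alias = |155,083 − 3×56,000| = |155,083 − 168,000| = 12,917 Hz.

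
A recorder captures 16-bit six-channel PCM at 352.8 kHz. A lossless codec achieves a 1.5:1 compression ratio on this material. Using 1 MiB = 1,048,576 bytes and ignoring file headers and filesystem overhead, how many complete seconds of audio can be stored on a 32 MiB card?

11 seconds

Uncompressed byte rate = 352,800 × 2 × 6 = 4,233,600 bytes/s.
After 1.5:1 compression, effective rate ≈ 2822400 bytes/s.
Capacity = 32 × 1,048,576 = 33,554,432 bytes.
33,554,432 / effective rate ≈ 11.89 s → 11 seconds.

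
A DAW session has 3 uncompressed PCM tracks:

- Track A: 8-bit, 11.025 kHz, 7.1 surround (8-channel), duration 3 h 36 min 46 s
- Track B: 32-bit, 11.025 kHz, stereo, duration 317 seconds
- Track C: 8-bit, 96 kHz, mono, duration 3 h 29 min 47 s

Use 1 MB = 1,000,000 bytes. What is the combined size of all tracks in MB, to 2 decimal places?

Track A: 3 h 36 min 46 s = 13,006 s; 11,025 × 13,006 × 1 × 8 = 1,147,129,200 bytes.
Track B: 11,025 × 317 × 4 × 2 = 27,959,400 bytes.
Track C: 3 h 29 min 47 s = 12,587 s; 96,000 × 12,587 × 1 × 1 = 1,208,352,000 bytes.
Total = 2,383,440,600 bytes = 2383.44 MB.

2383.44 MB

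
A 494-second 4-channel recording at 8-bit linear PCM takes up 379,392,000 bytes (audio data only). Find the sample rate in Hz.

Bytes = sample_rate × seconds × bytes_per_sample × channels.
sample_rate = 379,392,000 / (494 × 1 × 4) = 379,392,000 / 1,976 = 192,000 Hz.

192,000 Hz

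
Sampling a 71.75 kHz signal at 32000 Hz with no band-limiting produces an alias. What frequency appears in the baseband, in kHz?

Nyquist = 32,000/2 = 16,000 Hz; 71,750 Hz exceeds it.
Alias = |71,750 − 2×32,000| = |71,750 − 64,000| = 7,750 Hz = 7.75 kHz.

7.75 kHz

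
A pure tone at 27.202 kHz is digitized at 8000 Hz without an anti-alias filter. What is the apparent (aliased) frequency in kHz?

Nyquist = 8,000/2 = 4,000 Hz; 27,202 Hz exceeds it.
Alias = |27,202 − 3×8,000| = |27,202 − 24,000| = 3,202 Hz = 3.202 kHz.

3.202 kHz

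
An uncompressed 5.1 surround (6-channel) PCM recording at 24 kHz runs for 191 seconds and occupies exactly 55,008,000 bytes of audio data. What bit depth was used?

Bytes per sample = 55,008,000 / (24,000 × 191 × 6) = 55,008,000 / 27,504,000 = 2.
Bit depth = 2 × 8 = 16 bits.

16 bits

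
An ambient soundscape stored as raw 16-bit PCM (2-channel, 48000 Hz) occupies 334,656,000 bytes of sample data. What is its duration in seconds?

Byte rate = 48,000 × 2 × 2 = 192,000 bytes/s.
Duration = 334,656,000 / 192,000 = 1,743 s.

1,743 seconds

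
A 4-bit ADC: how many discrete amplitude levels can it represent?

16 levels

2^4 = 16.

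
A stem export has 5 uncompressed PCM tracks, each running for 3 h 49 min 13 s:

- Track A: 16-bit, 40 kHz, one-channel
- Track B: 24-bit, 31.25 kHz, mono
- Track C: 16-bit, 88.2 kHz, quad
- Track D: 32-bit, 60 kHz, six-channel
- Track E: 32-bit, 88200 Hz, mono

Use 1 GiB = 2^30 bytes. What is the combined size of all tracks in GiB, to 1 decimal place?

34.2 GiB

3 h 49 min 13 s = 13,753 s.
Track A: 40,000 × 13,753 × 2 × 1 = 1,100,240,000 bytes.
Track B: 31,250 × 13,753 × 3 × 1 = 1,289,343,750 bytes.
Track C: 88,200 × 13,753 × 2 × 4 = 9,704,116,800 bytes.
Track D: 60,000 × 13,753 × 4 × 6 = 19,804,320,000 bytes.
Track E: 88,200 × 13,753 × 4 × 1 = 4,852,058,400 bytes.
Total = 36,750,078,950 bytes = 34.2 GiB.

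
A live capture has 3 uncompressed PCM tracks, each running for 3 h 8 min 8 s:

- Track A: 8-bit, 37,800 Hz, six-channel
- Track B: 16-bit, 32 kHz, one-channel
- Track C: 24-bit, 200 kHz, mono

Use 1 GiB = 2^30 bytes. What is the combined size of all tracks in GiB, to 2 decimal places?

3 h 8 min 8 s = 11,288 s.
Track A: 37,800 × 11,288 × 1 × 6 = 2,560,118,400 bytes.
Track B: 32,000 × 11,288 × 2 × 1 = 722,432,000 bytes.
Track C: 200,000 × 11,288 × 3 × 1 = 6,772,800,000 bytes.
Total = 10,055,350,400 bytes = 9.36 GiB.

9.36 GiB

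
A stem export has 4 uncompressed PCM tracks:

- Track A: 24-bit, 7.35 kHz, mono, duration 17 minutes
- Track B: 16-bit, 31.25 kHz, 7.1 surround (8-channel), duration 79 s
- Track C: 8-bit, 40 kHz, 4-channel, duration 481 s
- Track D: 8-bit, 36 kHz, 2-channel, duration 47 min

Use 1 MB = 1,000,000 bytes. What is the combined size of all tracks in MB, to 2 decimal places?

Track A: 17 minutes = 1,020 s; 7,350 × 1,020 × 3 × 1 = 22,491,000 bytes.
Track B: 31,250 × 79 × 2 × 8 = 39,500,000 bytes.
Track C: 40,000 × 481 × 1 × 4 = 76,960,000 bytes.
Track D: 47 min = 2,820 s; 36,000 × 2,820 × 1 × 2 = 203,040,000 bytes.
Total = 341,991,000 bytes = 341.99 MB.

341.99 MB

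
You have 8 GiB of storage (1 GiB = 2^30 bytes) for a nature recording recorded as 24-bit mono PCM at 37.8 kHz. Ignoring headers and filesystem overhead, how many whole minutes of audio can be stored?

Uncompressed byte rate = 37,800 × 3 × 1 = 113,400 bytes/s.
Capacity = 8 × 1,073,741,824 = 8,589,934,592 bytes.
8,589,934,592 / 113,400 ≈ 75748.98 s → 1,262 minutes.

1,262 minutes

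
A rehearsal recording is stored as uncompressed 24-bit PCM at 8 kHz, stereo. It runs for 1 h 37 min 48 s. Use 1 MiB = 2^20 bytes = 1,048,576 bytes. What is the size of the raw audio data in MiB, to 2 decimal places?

Duration = 1 h 37 min 48 s = 5,868 s.
Bytes = 8,000 samples/s × 5,868 s × 3 bytes/sample × 2 ch = 281,664,000 bytes.
281,664,000 / 1,048,576 = 268.62 MiB.

268.62 MiB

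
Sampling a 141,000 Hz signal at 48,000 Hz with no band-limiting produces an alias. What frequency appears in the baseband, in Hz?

3,000 Hz

Nyquist = 48,000/2 = 24,000 Hz; 141,000 Hz exceeds it.
Alias = |141,000 − 3×48,000| = |141,000 − 144,000| = 3,000 Hz.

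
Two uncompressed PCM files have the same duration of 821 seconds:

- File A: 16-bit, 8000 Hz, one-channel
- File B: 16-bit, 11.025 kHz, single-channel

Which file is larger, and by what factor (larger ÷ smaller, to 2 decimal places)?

File A: 8,000 × 2 × 1 = 16,000 bytes/s.
File B: 11,025 × 2 × 1 = 22,050 bytes/s.
File B is larger; ratio = 18,103,050 / 13,136,000 = 1.38.

File B, by a factor of 1.38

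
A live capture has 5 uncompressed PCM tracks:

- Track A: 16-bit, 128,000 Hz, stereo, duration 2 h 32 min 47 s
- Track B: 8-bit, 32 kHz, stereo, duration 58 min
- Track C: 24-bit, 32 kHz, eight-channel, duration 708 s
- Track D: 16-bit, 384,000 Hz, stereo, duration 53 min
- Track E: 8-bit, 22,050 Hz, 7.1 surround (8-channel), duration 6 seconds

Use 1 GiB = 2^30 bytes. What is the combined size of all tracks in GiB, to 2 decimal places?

9.64 GiB

Track A: 2 h 32 min 47 s = 9,167 s; 128,000 × 9,167 × 2 × 2 = 4,693,504,000 bytes.
Track B: 58 min = 3,480 s; 32,000 × 3,480 × 1 × 2 = 222,720,000 bytes.
Track C: 32,000 × 708 × 3 × 8 = 543,744,000 bytes.
Track D: 53 min = 3,180 s; 384,000 × 3,180 × 2 × 2 = 4,884,480,000 bytes.
Track E: 22,050 × 6 × 1 × 8 = 1,058,400 bytes.
Total = 10,345,506,400 bytes = 9.64 GiB.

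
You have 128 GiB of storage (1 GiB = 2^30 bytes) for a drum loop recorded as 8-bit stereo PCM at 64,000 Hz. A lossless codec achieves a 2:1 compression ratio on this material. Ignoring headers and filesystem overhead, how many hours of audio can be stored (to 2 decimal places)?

596.52 hours

Uncompressed byte rate = 64,000 × 1 × 2 = 128,000 bytes/s.
After 2:1 compression, effective rate ≈ 64000 bytes/s.
Capacity = 128 × 1,073,741,824 = 137,438,953,472 bytes.
137,438,953,472 / effective rate ≈ 2147483.65 s → 596.52 hours.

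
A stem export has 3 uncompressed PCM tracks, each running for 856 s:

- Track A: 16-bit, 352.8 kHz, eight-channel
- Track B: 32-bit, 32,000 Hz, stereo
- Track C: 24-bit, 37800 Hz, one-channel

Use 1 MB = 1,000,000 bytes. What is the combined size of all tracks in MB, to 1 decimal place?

Track A: 352,800 × 856 × 2 × 8 = 4,831,948,800 bytes.
Track B: 32,000 × 856 × 4 × 2 = 219,136,000 bytes.
Track C: 37,800 × 856 × 3 × 1 = 97,070,400 bytes.
Total = 5,148,155,200 bytes = 5148.2 MB.

5148.2 MB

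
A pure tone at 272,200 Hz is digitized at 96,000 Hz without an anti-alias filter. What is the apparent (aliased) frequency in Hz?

Nyquist = 96,000/2 = 48,000 Hz; 272,200 Hz exceeds it.
Alias = |272,200 − 3×96,000| = |272,200 − 288,000| = 15,800 Hz.

15,800 Hz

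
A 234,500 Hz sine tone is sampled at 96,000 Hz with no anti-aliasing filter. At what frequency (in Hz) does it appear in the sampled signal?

42,500 Hz

Nyquist = 96,000/2 = 48,000 Hz; 234,500 Hz exceeds it.
Alias = |234,500 − 2×96,000| = |234,500 − 192,000| = 42,500 Hz.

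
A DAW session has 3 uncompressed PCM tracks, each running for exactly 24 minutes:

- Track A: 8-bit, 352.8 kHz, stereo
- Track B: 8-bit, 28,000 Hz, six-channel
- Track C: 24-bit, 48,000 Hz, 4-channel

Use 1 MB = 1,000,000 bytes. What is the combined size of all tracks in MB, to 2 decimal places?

exactly 24 minutes = 1,440 s.
Track A: 352,800 × 1,440 × 1 × 2 = 1,016,064,000 bytes.
Track B: 28,000 × 1,440 × 1 × 6 = 241,920,000 bytes.
Track C: 48,000 × 1,440 × 3 × 4 = 829,440,000 bytes.
Total = 2,087,424,000 bytes = 2087.42 MB.

2087.42 MB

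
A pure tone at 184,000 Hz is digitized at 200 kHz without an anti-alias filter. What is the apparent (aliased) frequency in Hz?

Nyquist = 200,000/2 = 100,000 Hz; 184,000 Hz exceeds it.
Alias = |184,000 − 1×200,000| = |184,000 − 200,000| = 16,000 Hz.

16,000 Hz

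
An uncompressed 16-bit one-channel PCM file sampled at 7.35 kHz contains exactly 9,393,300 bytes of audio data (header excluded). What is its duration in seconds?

Byte rate = 7,350 × 2 × 1 = 14,700 bytes/s.
Duration = 9,393,300 / 14,700 = 639 s.

639 seconds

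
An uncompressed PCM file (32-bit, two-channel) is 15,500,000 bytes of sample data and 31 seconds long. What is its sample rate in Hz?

62,500 Hz

Bytes = sample_rate × seconds × bytes_per_sample × channels.
sample_rate = 15,500,000 / (31 × 4 × 2) = 15,500,000 / 248 = 62,500 Hz.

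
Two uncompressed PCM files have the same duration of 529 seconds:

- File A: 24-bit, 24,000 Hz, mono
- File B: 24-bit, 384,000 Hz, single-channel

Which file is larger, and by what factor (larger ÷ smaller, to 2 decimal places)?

File A: 24,000 × 3 × 1 = 72,000 bytes/s.
File B: 384,000 × 3 × 1 = 1,152,000 bytes/s.
File B is larger; ratio = 609,408,000 / 38,088,000 = 16.00.

File B, by a factor of 16.00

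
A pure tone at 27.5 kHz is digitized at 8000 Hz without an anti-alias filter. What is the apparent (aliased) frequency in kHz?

3.5 kHz

Nyquist = 8,000/2 = 4,000 Hz; 27,500 Hz exceeds it.
Alias = |27,500 − 3×8,000| = |27,500 − 24,000| = 3,500 Hz = 3.5 kHz.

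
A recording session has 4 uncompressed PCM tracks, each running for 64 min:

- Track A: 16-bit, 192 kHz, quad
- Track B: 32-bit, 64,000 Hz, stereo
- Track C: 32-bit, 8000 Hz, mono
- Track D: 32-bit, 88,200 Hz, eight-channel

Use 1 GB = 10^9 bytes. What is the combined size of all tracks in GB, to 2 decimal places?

18.83 GB

64 min = 3,840 s.
Track A: 192,000 × 3,840 × 2 × 4 = 5,898,240,000 bytes.
Track B: 64,000 × 3,840 × 4 × 2 = 1,966,080,000 bytes.
Track C: 8,000 × 3,840 × 4 × 1 = 122,880,000 bytes.
Track D: 88,200 × 3,840 × 4 × 8 = 10,838,016,000 bytes.
Total = 18,825,216,000 bytes = 18.83 GB.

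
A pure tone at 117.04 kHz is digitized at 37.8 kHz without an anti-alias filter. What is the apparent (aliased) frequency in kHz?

3.64 kHz

Nyquist = 37,800/2 = 18,900 Hz; 117,040 Hz exceeds it.
Alias = |117,040 − 3×37,800| = |117,040 − 113,400| = 3,640 Hz = 3.64 kHz.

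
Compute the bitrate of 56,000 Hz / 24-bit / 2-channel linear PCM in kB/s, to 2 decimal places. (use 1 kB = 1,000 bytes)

336.00 kB/s

Bit rate = 56,000 × 24 × 2 = 2,688,000 bits/s.
2,688,000 / 8 = 336,000 B/s = 336.00 kB/s.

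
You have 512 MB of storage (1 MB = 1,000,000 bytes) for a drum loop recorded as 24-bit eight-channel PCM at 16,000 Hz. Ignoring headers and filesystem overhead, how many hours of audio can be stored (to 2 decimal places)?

0.37 hours

Uncompressed byte rate = 16,000 × 3 × 8 = 384,000 bytes/s.
Capacity = 512 × 1,000,000 = 512,000,000 bytes.
512,000,000 / 384,000 ≈ 1333.33 s → 0.37 hours.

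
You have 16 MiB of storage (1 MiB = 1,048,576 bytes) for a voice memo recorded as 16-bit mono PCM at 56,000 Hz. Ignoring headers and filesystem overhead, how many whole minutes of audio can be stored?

Uncompressed byte rate = 56,000 × 2 × 1 = 112,000 bytes/s.
Capacity = 16 × 1,048,576 = 16,777,216 bytes.
16,777,216 / 112,000 ≈ 149.8 s → 2 minutes.

2 minutes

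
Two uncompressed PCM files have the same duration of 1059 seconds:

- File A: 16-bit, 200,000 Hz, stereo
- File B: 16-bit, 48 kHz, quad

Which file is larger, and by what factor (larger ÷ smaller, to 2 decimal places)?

File A, by a factor of 2.08

File A: 200,000 × 2 × 2 = 800,000 bytes/s.
File B: 48,000 × 2 × 4 = 384,000 bytes/s.
File A is larger; ratio = 847,200,000 / 406,656,000 = 2.08.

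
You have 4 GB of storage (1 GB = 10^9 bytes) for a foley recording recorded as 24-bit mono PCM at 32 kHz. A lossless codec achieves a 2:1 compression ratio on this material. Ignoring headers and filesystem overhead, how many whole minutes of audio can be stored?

Uncompressed byte rate = 32,000 × 3 × 1 = 96,000 bytes/s.
After 2:1 compression, effective rate ≈ 48000 bytes/s.
Capacity = 4 × 1,000,000,000 = 4,000,000,000 bytes.
4,000,000,000 / effective rate ≈ 83333.33 s → 1,388 minutes.

1,388 minutes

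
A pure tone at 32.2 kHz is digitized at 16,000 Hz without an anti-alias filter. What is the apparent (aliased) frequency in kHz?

Nyquist = 16,000/2 = 8,000 Hz; 32,200 Hz exceeds it.
Alias = |32,200 − 2×16,000| = |32,200 − 32,000| = 200 Hz = 0.2 kHz.

0.2 kHz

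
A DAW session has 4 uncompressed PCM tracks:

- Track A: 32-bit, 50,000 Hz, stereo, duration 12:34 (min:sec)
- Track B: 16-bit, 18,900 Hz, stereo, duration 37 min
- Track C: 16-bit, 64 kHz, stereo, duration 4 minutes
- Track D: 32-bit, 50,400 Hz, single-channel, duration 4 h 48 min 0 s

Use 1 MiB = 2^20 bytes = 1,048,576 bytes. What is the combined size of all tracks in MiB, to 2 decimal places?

Track A: 12:34 (min:sec) = 754 s; 50,000 × 754 × 4 × 2 = 301,600,000 bytes.
Track B: 37 min = 2,220 s; 18,900 × 2,220 × 2 × 2 = 167,832,000 bytes.
Track C: 4 minutes = 240 s; 64,000 × 240 × 2 × 2 = 61,440,000 bytes.
Track D: 4 h 48 min 0 s = 17,280 s; 50,400 × 17,280 × 4 × 1 = 3,483,648,000 bytes.
Total = 4,014,520,000 bytes = 3828.54 MiB.

3828.54 MiB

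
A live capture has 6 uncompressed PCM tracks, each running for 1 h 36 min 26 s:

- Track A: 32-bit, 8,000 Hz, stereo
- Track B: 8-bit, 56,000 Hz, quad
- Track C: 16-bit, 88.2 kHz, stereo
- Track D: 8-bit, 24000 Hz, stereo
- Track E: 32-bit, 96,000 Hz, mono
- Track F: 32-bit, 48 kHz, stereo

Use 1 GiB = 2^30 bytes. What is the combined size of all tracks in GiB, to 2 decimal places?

7.85 GiB

1 h 36 min 26 s = 5,786 s.
Track A: 8,000 × 5,786 × 4 × 2 = 370,304,000 bytes.
Track B: 56,000 × 5,786 × 1 × 4 = 1,296,064,000 bytes.
Track C: 88,200 × 5,786 × 2 × 2 = 2,041,300,800 bytes.
Track D: 24,000 × 5,786 × 1 × 2 = 277,728,000 bytes.
Track E: 96,000 × 5,786 × 4 × 1 = 2,221,824,000 bytes.
Track F: 48,000 × 5,786 × 4 × 2 = 2,221,824,000 bytes.
Total = 8,429,044,800 bytes = 7.85 GiB.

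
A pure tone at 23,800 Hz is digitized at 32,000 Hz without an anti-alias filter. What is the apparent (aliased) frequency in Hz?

8,200 Hz

Nyquist = 32,000/2 = 16,000 Hz; 23,800 Hz exceeds it.
Alias = |23,800 − 1×32,000| = |23,800 − 32,000| = 8,200 Hz.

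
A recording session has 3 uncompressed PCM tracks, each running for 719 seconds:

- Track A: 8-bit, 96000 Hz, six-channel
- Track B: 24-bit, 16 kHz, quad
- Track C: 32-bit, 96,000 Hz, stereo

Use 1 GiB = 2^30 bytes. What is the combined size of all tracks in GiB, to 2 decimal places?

Track A: 96,000 × 719 × 1 × 6 = 414,144,000 bytes.
Track B: 16,000 × 719 × 3 × 4 = 138,048,000 bytes.
Track C: 96,000 × 719 × 4 × 2 = 552,192,000 bytes.
Total = 1,104,384,000 bytes = 1.03 GiB.

1.03 GiB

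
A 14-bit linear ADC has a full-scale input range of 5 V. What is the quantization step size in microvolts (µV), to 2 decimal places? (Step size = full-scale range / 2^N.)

5 V / 2^14 = 5 / 16,384 V = 305.18 µV.

305.18 µV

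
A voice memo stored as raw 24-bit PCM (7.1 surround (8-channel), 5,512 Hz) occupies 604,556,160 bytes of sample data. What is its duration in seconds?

4,570 seconds

Byte rate = 5,512 × 3 × 8 = 132,288 bytes/s.
Duration = 604,556,160 / 132,288 = 4,570 s.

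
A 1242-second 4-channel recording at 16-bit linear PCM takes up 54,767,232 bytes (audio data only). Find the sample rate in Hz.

Bytes = sample_rate × seconds × bytes_per_sample × channels.
sample_rate = 54,767,232 / (1,242 × 2 × 4) = 54,767,232 / 9,936 = 5,512 Hz.

5,512 Hz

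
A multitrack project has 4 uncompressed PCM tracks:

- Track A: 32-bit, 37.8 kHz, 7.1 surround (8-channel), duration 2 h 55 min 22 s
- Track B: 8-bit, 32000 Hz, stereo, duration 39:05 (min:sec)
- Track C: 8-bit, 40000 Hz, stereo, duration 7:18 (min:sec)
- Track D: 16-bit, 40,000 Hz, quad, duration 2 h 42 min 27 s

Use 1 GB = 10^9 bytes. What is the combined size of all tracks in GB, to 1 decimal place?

16.0 GB

Track A: 2 h 55 min 22 s = 10,522 s; 37,800 × 10,522 × 4 × 8 = 12,727,411,200 bytes.
Track B: 39:05 (min:sec) = 2,345 s; 32,000 × 2,345 × 1 × 2 = 150,080,000 bytes.
Track C: 7:18 (min:sec) = 438 s; 40,000 × 438 × 1 × 2 = 35,040,000 bytes.
Track D: 2 h 42 min 27 s = 9,747 s; 40,000 × 9,747 × 2 × 4 = 3,119,040,000 bytes.
Total = 16,031,571,200 bytes = 16.0 GB.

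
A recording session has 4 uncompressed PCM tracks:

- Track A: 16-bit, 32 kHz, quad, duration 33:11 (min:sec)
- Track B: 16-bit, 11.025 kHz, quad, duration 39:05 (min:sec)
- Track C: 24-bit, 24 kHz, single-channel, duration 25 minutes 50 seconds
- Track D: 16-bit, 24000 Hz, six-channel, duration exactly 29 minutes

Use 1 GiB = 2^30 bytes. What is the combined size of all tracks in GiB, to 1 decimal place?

1.2 GiB

Track A: 33:11 (min:sec) = 1,991 s; 32,000 × 1,991 × 2 × 4 = 509,696,000 bytes.
Track B: 39:05 (min:sec) = 2,345 s; 11,025 × 2,345 × 2 × 4 = 206,829,000 bytes.
Track C: 25 minutes 50 seconds = 1,550 s; 24,000 × 1,550 × 3 × 1 = 111,600,000 bytes.
Track D: exactly 29 minutes = 1,740 s; 24,000 × 1,740 × 2 × 6 = 501,120,000 bytes.
Total = 1,329,245,000 bytes = 1.2 GiB.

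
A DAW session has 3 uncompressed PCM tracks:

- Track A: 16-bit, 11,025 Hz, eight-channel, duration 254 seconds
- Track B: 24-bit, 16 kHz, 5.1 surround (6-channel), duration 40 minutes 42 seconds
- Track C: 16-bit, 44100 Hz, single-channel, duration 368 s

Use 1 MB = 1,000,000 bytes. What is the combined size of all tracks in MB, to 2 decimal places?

780.56 MB

Track A: 11,025 × 254 × 2 × 8 = 44,805,600 bytes.
Track B: 40 minutes 42 seconds = 2,442 s; 16,000 × 2,442 × 3 × 6 = 703,296,000 bytes.
Track C: 44,100 × 368 × 2 × 1 = 32,457,600 bytes.
Total = 780,559,200 bytes = 780.56 MB.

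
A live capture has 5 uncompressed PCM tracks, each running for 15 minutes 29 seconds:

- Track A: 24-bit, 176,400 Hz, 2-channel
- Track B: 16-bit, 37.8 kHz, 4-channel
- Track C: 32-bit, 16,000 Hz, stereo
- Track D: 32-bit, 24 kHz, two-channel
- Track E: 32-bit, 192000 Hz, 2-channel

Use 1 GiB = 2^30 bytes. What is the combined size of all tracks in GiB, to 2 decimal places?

2.78 GiB

15 minutes 29 seconds = 929 s.
Track A: 176,400 × 929 × 3 × 2 = 983,253,600 bytes.
Track B: 37,800 × 929 × 2 × 4 = 280,929,600 bytes.
Track C: 16,000 × 929 × 4 × 2 = 118,912,000 bytes.
Track D: 24,000 × 929 × 4 × 2 = 178,368,000 bytes.
Track E: 192,000 × 929 × 4 × 2 = 1,426,944,000 bytes.
Total = 2,988,407,200 bytes = 2.78 GiB.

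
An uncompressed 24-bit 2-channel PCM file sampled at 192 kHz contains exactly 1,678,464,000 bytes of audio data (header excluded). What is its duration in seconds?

Byte rate = 192,000 × 3 × 2 = 1,152,000 bytes/s.
Duration = 1,678,464,000 / 1,152,000 = 1,457 s.

1,457 seconds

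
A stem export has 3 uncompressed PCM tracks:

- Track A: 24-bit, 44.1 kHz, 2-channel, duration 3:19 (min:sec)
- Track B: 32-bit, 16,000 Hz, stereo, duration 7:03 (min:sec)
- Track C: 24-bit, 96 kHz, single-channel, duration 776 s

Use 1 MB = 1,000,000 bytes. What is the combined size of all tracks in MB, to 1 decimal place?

Track A: 3:19 (min:sec) = 199 s; 44,100 × 199 × 3 × 2 = 52,655,400 bytes.
Track B: 7:03 (min:sec) = 423 s; 16,000 × 423 × 4 × 2 = 54,144,000 bytes.
Track C: 96,000 × 776 × 3 × 1 = 223,488,000 bytes.
Total = 330,287,400 bytes = 330.3 MB.

330.3 MB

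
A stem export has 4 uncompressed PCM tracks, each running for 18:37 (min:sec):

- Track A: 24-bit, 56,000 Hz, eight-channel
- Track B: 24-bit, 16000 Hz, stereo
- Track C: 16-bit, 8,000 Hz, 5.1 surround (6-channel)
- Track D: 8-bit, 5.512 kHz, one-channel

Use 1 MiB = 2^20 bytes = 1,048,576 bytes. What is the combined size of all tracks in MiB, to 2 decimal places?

1642.10 MiB

18:37 (min:sec) = 1,117 s.
Track A: 56,000 × 1,117 × 3 × 8 = 1,501,248,000 bytes.
Track B: 16,000 × 1,117 × 3 × 2 = 107,232,000 bytes.
Track C: 8,000 × 1,117 × 2 × 6 = 107,232,000 bytes.
Track D: 5,512 × 1,117 × 1 × 1 = 6,156,904 bytes.
Total = 1,721,868,904 bytes = 1642.10 MiB.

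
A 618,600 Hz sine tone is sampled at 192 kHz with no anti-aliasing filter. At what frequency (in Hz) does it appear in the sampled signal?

42,600 Hz

Nyquist = 192,000/2 = 96,000 Hz; 618,600 Hz exceeds it.
Alias = |618,600 − 3×192,000| = |618,600 − 576,000| = 42,600 Hz.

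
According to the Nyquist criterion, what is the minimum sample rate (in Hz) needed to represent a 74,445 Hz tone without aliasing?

148,890 Hz

Minimum sample rate = 2 × 74,445 Hz = 148,890 Hz.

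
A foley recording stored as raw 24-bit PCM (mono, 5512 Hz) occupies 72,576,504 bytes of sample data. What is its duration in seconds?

Byte rate = 5,512 × 3 × 1 = 16,536 bytes/s.
Duration = 72,576,504 / 16,536 = 4,389 s.

4,389 seconds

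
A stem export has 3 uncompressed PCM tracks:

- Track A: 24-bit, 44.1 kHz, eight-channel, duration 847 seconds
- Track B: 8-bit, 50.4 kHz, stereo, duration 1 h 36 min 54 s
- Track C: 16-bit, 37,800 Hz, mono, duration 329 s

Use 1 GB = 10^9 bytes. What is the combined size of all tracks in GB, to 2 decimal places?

Track A: 44,100 × 847 × 3 × 8 = 896,464,800 bytes.
Track B: 1 h 36 min 54 s = 5,814 s; 50,400 × 5,814 × 1 × 2 = 586,051,200 bytes.
Track C: 37,800 × 329 × 2 × 1 = 24,872,400 bytes.
Total = 1,507,388,400 bytes = 1.51 GB.

1.51 GB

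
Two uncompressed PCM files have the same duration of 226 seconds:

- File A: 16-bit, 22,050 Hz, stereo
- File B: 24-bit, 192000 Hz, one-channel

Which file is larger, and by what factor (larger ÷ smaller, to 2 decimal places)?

File A: 22,050 × 2 × 2 = 88,200 bytes/s.
File B: 192,000 × 3 × 1 = 576,000 bytes/s.
File B is larger; ratio = 130,176,000 / 19,933,200 = 6.53.

File B, by a factor of 6.53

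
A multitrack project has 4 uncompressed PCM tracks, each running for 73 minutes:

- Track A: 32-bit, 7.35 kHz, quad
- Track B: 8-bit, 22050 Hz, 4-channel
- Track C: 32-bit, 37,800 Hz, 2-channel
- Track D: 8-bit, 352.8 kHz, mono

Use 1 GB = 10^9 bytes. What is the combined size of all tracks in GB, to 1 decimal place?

73 minutes = 4,380 s.
Track A: 7,350 × 4,380 × 4 × 4 = 515,088,000 bytes.
Track B: 22,050 × 4,380 × 1 × 4 = 386,316,000 bytes.
Track C: 37,800 × 4,380 × 4 × 2 = 1,324,512,000 bytes.
Track D: 352,800 × 4,380 × 1 × 1 = 1,545,264,000 bytes.
Total = 3,771,180,000 bytes = 3.8 GB.

3.8 GB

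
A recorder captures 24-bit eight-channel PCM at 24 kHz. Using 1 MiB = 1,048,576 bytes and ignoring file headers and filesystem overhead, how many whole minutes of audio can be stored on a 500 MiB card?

15 minutes

Uncompressed byte rate = 24,000 × 3 × 8 = 576,000 bytes/s.
Capacity = 500 × 1,048,576 = 524,288,000 bytes.
524,288,000 / 576,000 ≈ 910.22 s → 15 minutes.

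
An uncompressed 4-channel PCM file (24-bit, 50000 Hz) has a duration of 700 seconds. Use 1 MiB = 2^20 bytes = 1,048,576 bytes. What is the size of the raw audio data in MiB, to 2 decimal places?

400.54 MiB

Bytes = 50,000 samples/s × 700 s × 3 bytes/sample × 4 ch = 420,000,000 bytes.
420,000,000 / 1,048,576 = 400.54 MiB.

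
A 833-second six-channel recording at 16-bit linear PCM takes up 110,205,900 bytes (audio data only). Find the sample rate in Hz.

11,025 Hz

Bytes = sample_rate × seconds × bytes_per_sample × channels.
sample_rate = 110,205,900 / (833 × 2 × 6) = 110,205,900 / 9,996 = 11,025 Hz.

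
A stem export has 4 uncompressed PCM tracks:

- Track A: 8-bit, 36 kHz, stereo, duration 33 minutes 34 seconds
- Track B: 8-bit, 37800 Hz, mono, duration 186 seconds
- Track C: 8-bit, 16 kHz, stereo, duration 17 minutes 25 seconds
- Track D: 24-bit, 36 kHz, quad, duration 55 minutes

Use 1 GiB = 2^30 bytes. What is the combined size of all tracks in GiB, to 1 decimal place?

Track A: 33 minutes 34 seconds = 2,014 s; 36,000 × 2,014 × 1 × 2 = 145,008,000 bytes.
Track B: 37,800 × 186 × 1 × 1 = 7,030,800 bytes.
Track C: 17 minutes 25 seconds = 1,045 s; 16,000 × 1,045 × 1 × 2 = 33,440,000 bytes.
Track D: 55 minutes = 3,300 s; 36,000 × 3,300 × 3 × 4 = 1,425,600,000 bytes.
Total = 1,611,078,800 bytes = 1.5 GiB.

1.5 GiB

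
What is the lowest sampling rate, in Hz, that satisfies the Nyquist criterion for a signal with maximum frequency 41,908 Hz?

83,816 Hz

Minimum sample rate = 2 × 41,908 Hz = 83,816 Hz.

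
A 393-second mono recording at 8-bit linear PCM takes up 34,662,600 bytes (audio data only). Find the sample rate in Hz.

88,200 Hz

Bytes = sample_rate × seconds × bytes_per_sample × channels.
sample_rate = 34,662,600 / (393 × 1 × 1) = 34,662,600 / 393 = 88,200 Hz.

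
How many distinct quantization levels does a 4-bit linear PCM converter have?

16 levels

2^4 = 16.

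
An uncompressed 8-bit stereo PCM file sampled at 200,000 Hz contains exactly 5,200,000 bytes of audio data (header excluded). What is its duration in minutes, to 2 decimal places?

0.22 minutes

Byte rate = 200,000 × 1 × 2 = 400,000 bytes/s.
Duration = 5,200,000 / 400,000 = 13 s.
13 s / 60 = 0.22 minutes.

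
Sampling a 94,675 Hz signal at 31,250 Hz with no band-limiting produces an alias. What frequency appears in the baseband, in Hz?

Nyquist = 31,250/2 = 15,625 Hz; 94,675 Hz exceeds it.
Alias = |94,675 − 3×31,250| = |94,675 − 93,750| = 925 Hz.

925 Hz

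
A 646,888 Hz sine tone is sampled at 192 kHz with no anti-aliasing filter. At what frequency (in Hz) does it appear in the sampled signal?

70,888 Hz

Nyquist = 192,000/2 = 96,000 Hz; 646,888 Hz exceeds it.
Alias = |646,888 − 3×192,000| = |646,888 − 576,000| = 70,888 Hz.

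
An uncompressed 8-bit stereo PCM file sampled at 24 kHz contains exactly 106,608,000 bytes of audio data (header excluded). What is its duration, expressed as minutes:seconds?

Byte rate = 24,000 × 1 × 2 = 48,000 bytes/s.
Duration = 106,608,000 / 48,000 = 2,221 s.
2,221 s = 37:01.

37:01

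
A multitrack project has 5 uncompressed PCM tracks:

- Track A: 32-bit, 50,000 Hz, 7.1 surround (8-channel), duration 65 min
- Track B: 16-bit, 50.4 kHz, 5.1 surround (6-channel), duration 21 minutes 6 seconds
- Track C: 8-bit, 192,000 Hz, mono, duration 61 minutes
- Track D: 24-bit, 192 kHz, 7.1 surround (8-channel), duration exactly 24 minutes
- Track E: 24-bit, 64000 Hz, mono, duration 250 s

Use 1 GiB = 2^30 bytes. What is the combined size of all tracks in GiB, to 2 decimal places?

Track A: 65 min = 3,900 s; 50,000 × 3,900 × 4 × 8 = 6,240,000,000 bytes.
Track B: 21 minutes 6 seconds = 1,266 s; 50,400 × 1,266 × 2 × 6 = 765,676,800 bytes.
Track C: 61 minutes = 3,660 s; 192,000 × 3,660 × 1 × 1 = 702,720,000 bytes.
Track D: exactly 24 minutes = 1,440 s; 192,000 × 1,440 × 3 × 8 = 6,635,520,000 bytes.
Track E: 64,000 × 250 × 3 × 1 = 48,000,000 bytes.
Total = 14,391,916,800 bytes = 13.40 GiB.

13.40 GiB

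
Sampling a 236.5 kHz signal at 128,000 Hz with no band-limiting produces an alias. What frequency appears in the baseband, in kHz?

19.5 kHz

Nyquist = 128,000/2 = 64,000 Hz; 236,500 Hz exceeds it.
Alias = |236,500 − 2×128,000| = |236,500 − 256,000| = 19,500 Hz = 19.5 kHz.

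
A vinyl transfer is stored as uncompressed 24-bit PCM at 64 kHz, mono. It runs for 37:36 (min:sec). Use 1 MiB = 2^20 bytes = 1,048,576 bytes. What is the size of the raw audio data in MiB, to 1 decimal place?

Duration = 37:36 (min:sec) = 2,256 s.
Bytes = 64,000 samples/s × 2,256 s × 3 bytes/sample × 1 ch = 433,152,000 bytes.
433,152,000 / 1,048,576 = 413.1 MiB.

413.1 MiB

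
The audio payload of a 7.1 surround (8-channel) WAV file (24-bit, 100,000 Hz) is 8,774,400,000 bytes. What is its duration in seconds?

Byte rate = 100,000 × 3 × 8 = 2,400,000 bytes/s.
Duration = 8,774,400,000 / 2,400,000 = 3,656 s.

3,656 seconds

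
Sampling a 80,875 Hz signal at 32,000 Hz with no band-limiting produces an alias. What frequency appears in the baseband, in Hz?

15,125 Hz

Nyquist = 32,000/2 = 16,000 Hz; 80,875 Hz exceeds it.
Alias = |80,875 − 3×32,000| = |80,875 − 96,000| = 15,125 Hz.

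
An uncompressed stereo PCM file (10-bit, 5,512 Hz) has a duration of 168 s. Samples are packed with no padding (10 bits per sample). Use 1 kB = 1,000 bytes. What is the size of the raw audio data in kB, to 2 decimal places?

2315.04 kB

Bits = 5,512 × 168 × 10 × 2 = 18,520,320 bits = 2,315,040 bytes.
2,315,040 / 1,000 = 2315.04 kB.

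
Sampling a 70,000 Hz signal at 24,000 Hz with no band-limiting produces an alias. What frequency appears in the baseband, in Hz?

Nyquist = 24,000/2 = 12,000 Hz; 70,000 Hz exceeds it.
Alias = |70,000 − 3×24,000| = |70,000 − 72,000| = 2,000 Hz.

2,000 Hz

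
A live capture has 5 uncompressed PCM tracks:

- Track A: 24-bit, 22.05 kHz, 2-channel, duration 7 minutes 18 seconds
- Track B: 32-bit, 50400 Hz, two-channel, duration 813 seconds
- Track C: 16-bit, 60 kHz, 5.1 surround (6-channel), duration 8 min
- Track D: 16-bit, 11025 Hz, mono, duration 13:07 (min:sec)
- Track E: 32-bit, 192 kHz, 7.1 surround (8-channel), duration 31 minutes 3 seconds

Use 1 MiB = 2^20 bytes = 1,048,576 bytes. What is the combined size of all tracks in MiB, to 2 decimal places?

Track A: 7 minutes 18 seconds = 438 s; 22,050 × 438 × 3 × 2 = 57,947,400 bytes.
Track B: 50,400 × 813 × 4 × 2 = 327,801,600 bytes.
Track C: 8 min = 480 s; 60,000 × 480 × 2 × 6 = 345,600,000 bytes.
Track D: 13:07 (min:sec) = 787 s; 11,025 × 787 × 2 × 1 = 17,353,350 bytes.
Track E: 31 minutes 3 seconds = 1,863 s; 192,000 × 1,863 × 4 × 8 = 11,446,272,000 bytes.
Total = 12,194,974,350 bytes = 11630.03 MiB.

11630.03 MiB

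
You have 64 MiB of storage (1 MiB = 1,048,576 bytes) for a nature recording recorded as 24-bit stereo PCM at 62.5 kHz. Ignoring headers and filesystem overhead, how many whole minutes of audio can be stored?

Uncompressed byte rate = 62,500 × 3 × 2 = 375,000 bytes/s.
Capacity = 64 × 1,048,576 = 67,108,864 bytes.
67,108,864 / 375,000 ≈ 178.96 s → 2 minutes.

2 minutes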